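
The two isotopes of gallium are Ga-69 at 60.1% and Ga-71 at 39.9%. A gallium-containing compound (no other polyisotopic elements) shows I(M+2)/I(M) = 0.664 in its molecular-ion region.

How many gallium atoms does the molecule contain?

1

With n Ga atoms, P(M+2)/P(M) = C(n,1)·p^(n−1)q / p^n = n·q/p = n · 0.399/0.601.
n = 0.664 × 0.601/0.399 = 1.00 ≈ 1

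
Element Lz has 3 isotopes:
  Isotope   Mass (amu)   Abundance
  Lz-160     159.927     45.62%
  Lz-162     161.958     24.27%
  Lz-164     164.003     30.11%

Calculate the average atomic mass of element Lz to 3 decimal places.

Average mass = Σ (abundance × isotope mass) = 0.4562 × 159.927 + 0.2427 × 161.958 + 0.3011 × 164.003
= 72.9587 + 39.3072 + 49.3813 = 161.6472 amu

161.647 amu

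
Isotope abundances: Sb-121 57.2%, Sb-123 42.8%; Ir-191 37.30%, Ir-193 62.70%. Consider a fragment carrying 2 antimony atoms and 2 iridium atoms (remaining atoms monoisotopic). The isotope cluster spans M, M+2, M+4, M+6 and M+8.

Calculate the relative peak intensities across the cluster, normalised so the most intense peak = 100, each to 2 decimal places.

Antimony pattern (n=2): 0.327184 : 0.489632 : 0.183184
Iridium pattern (n=2): 0.139129 : 0.467742 : 0.393129
Convolve the two distributions (both contribute in 2-u steps):
  M: 0.327184×0.139129 = 0.045521
  M+2: 0.327184×0.467742 + 0.489632×0.139129 = 0.221160
  M+4: 0.327184×0.393129 + 0.489632×0.467742 + 0.183184×0.139129 = 0.383133
  M+6: 0.489632×0.393129 + 0.183184×0.467742 = 0.278171
  M+8: 0.183184×0.393129 = 0.072015
Scale to base peak (0.383133) = 100: 11.88 : 57.72 : 100.00 : 72.60 : 18.80

11.88 : 57.72 : 100.00 : 72.60 : 18.80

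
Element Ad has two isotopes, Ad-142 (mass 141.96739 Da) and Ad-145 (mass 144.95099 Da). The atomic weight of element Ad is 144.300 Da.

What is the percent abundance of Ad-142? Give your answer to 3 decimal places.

With x = fraction of Ad-142 (so Ad-145 is 1 − x):
141.96739·x + 144.95099·(1 − x) = 144.300
(141.96739 − 144.95099)·x = 144.300 − 144.95099
x = -0.65099 / -2.98360 = 0.21819 → 21.819% Ad-142, 78.181% Ad-145.

21.819%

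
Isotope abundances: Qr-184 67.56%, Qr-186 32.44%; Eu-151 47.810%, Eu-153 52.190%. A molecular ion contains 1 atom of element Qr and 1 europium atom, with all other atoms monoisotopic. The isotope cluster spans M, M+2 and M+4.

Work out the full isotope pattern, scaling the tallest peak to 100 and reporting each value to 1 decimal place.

63.6 : 100.0 : 33.3

Element Qr pattern (n=1): 0.6756 : 0.3244
Europium pattern (n=1): 0.4781 : 0.5219
Convolve the two distributions (both contribute in 2-u steps):
  M: 0.6756×0.4781 = 0.323004
  M+2: 0.6756×0.5219 + 0.3244×0.4781 = 0.507691
  M+4: 0.3244×0.5219 = 0.169304
Scale to base peak (0.507691) = 100: 63.6 : 100.0 : 33.3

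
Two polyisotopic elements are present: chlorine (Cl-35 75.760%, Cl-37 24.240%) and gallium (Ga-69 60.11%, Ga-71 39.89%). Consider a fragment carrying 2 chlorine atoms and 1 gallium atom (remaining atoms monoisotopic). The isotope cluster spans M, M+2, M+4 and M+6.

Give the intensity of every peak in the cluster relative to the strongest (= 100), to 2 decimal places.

Chlorine pattern (n=2): 0.57395776 : 0.36728448 : 0.05875776
Gallium pattern (n=1): 0.6011 : 0.3989
Convolve the two distributions (both contribute in 2-u steps):
  M: 0.57395776×0.6011 = 0.345006
  M+2: 0.57395776×0.3989 + 0.36728448×0.6011 = 0.449726
  M+4: 0.36728448×0.3989 + 0.05875776×0.6011 = 0.181829
  M+6: 0.05875776×0.3989 = 0.023438
Scale to base peak (0.449726) = 100: 76.71 : 100.00 : 40.43 : 5.21

76.71 : 100.00 : 40.43 : 5.21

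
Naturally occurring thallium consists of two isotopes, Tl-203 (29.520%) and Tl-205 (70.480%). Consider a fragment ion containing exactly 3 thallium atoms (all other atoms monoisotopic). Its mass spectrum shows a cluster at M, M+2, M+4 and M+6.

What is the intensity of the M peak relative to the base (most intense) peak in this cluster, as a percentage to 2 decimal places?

Binomial terms of (0.29520 + 0.70480)^3: M 0.0257, M+2 0.1843, M+4 0.4399, M+6 0.3501 → M+4 is the base peak.
P(M+4) = C(3,2) × 0.29520^1 × 0.70480^2 = 3 × 0.2952 × 0.49674304 = 0.439916 (base)
P(M) = C(3,0) × 0.29520^3 × 0.70480^0 = 1 × 0.02572463 × 1.0000 = 0.025725
Relative intensity = 0.025725 / 0.439916 × 100 = 5.85

5.85%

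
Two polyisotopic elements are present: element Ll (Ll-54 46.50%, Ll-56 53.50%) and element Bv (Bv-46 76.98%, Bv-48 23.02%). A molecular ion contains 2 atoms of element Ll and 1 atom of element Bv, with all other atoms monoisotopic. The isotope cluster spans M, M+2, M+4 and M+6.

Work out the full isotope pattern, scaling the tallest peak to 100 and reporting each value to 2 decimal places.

Element Ll pattern (n=2): 0.216225 : 0.49755 : 0.286225
Element Bv pattern (n=1): 0.7698 : 0.2302
Convolve the two distributions (both contribute in 2-u steps):
  M: 0.216225×0.7698 = 0.166450
  M+2: 0.216225×0.2302 + 0.49755×0.7698 = 0.432789
  M+4: 0.49755×0.2302 + 0.286225×0.7698 = 0.334872
  M+6: 0.286225×0.2302 = 0.065889
Scale to base peak (0.432789) = 100: 38.46 : 100.00 : 77.38 : 15.22

38.46 : 100.00 : 77.38 : 15.22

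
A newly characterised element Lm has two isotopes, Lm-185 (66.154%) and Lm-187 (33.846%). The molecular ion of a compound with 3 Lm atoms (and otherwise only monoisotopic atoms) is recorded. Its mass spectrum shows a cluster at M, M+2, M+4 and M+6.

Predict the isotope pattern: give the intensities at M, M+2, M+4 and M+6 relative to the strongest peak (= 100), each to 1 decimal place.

65.2 : 100.0 : 51.2 : 8.7

The 3 Lm atoms are independent, so intensities follow the terms of (0.66154 + 0.33846)^3.
P(M) = 0.66154^3 = 0.289513
P(M+2) = 3 × 0.66154^2 × 0.33846^1 = 0.444366
P(M+4) = 3 × 0.66154^1 × 0.33846^2 = 0.227348
P(M+6) = 0.33846^3 = 0.038772
The M+2 peak is largest (0.444366); scaling to 100 gives 65.2 : 100.0 : 51.2 : 8.7.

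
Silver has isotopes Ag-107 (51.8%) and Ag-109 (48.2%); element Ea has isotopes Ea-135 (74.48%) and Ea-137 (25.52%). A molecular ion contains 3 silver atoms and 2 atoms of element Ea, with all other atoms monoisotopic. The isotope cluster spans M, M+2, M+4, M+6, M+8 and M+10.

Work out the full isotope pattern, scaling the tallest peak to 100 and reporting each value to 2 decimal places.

21.61 : 75.13 : 100.00 : 62.95 : 18.52 : 2.04

Silver pattern (n=3): 0.13899183 : 0.3879965 : 0.3610315 : 0.11198017
Element Ea pattern (n=2): 0.55472704 : 0.38014592 : 0.06512704
Convolve the two distributions (both contribute in 2-u steps):
  M: 0.13899183×0.55472704 = 0.077103
  M+2: 0.13899183×0.38014592 + 0.3879965×0.55472704 = 0.268069
  M+4: 0.13899183×0.06512704 + 0.3879965×0.38014592 + 0.3610315×0.55472704 = 0.356821
  M+6: 0.3879965×0.06512704 + 0.3610315×0.38014592 + 0.11198017×0.55472704 = 0.224632
  M+8: 0.3610315×0.06512704 + 0.11198017×0.38014592 = 0.066082
  M+10: 0.11198017×0.06512704 = 0.007293
Scale to base peak (0.356821) = 100: 21.61 : 75.13 : 100.00 : 62.95 : 18.52 : 2.04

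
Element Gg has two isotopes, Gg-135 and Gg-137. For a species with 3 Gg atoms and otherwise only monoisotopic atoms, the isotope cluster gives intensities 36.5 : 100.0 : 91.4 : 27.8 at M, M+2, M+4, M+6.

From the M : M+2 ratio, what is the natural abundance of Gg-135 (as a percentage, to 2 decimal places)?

52.27%

Let p = fractional abundance of Gg-135. I(M+2)/I(M) = [C(3,1)·p^2·(1−p)] / p^3 = 3·(1−p)/p = 100.0/36.5 = 2.7397
(1−p)/p = 2.7397/3 = 0.9132  ⇒  p = 1/(1 + 0.9132) = 0.5227
Gg-135: 52.27%, Gg-137: 47.73%.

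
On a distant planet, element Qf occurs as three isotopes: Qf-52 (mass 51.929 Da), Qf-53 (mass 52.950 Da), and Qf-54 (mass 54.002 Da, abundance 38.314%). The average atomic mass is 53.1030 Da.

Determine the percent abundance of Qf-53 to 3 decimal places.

37.194%

Let x and y be the fractions of Qf-52 and Qf-53. Then x + y = 1 − 0.38314 = 0.61686 and 51.929x + 52.950y = 53.1030 − 0.38314×54.002 = 32.41267372.
Substituting: 51.929x + 52.950(0.61686 − x) = 32.41267372
(51.929 − 52.950)x = -0.25006328  ⇒  x = 0.24492, y = 0.37194
Qf-52: 24.492%, Qf-53: 37.194%.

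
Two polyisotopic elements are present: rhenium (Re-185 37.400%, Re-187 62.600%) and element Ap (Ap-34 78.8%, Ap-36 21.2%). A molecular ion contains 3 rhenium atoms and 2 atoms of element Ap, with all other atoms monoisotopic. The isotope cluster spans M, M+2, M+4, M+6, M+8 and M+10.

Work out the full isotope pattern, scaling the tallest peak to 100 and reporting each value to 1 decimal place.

Rhenium pattern (n=3): 0.05231362 : 0.26268713 : 0.43968487 : 0.24531438
Element Ap pattern (n=2): 0.620944 : 0.334112 : 0.044944
Convolve the two distributions (both contribute in 2-u steps):
  M: 0.05231362×0.620944 = 0.032484
  M+2: 0.05231362×0.334112 + 0.26268713×0.620944 = 0.180593
  M+4: 0.05231362×0.044944 + 0.26268713×0.334112 + 0.43968487×0.620944 = 0.363138
  M+6: 0.26268713×0.044944 + 0.43968487×0.334112 + 0.24531438×0.620944 = 0.311037
  M+8: 0.43968487×0.044944 + 0.24531438×0.334112 = 0.101724
  M+10: 0.24531438×0.044944 = 0.011025
Scale to base peak (0.363138) = 100: 8.9 : 49.7 : 100.0 : 85.7 : 28.0 : 3.0

8.9 : 49.7 : 100.0 : 85.7 : 28.0 : 3.0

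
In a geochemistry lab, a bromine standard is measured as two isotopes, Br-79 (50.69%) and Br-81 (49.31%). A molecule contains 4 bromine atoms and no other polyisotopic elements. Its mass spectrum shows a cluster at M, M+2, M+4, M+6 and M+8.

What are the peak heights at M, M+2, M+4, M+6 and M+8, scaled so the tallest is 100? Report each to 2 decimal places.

17.61 : 68.53 : 100.00 : 64.85 : 15.77

Each Br atom is independently Br-79 (p = 0.5069) or Br-81 (q = 0.4931); the cluster is the binomial expansion (p + q)^4.
P(M) = 0.5069^4 = 0.066022
P(M+2) = 4 × 0.5069^3 × 0.4931^1 = 0.256899
P(M+4) = 6 × 0.5069^2 × 0.4931^2 = 0.374857
P(M+6) = 4 × 0.5069^1 × 0.4931^3 = 0.243101
P(M+8) = 0.4931^4 = 0.059121
The M+4 peak is largest (0.374857); scaling to 100 gives 17.61 : 68.53 : 100.00 : 64.85 : 15.77.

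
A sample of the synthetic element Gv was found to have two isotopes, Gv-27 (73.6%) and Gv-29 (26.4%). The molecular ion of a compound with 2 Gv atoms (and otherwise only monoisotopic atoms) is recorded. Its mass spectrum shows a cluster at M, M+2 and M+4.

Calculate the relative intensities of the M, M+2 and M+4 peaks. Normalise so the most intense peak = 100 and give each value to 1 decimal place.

100.0 : 71.7 : 12.9

The 2 Gv atoms are independent, so intensities follow the terms of (0.736 + 0.264)^2.
P(M) = 0.736^2 = 0.541696
P(M+2) = 2 × 0.736^1 × 0.264^1 = 0.388608
P(M+4) = 0.264^2 = 0.069696
The M peak is largest (0.541696); scaling to 100 gives 100.0 : 71.7 : 12.9.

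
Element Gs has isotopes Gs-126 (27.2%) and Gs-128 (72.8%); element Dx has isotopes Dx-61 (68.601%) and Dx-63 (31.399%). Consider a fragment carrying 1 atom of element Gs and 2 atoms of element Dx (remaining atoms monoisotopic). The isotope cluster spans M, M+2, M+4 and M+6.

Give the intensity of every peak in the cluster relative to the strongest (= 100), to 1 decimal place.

27.8 : 100.0 : 74.0 : 15.6

Element Gs pattern (n=1): 0.2720 : 0.7280
Element Dx pattern (n=2): 0.47060972 : 0.43080056 : 0.09858972
Convolve the two distributions (both contribute in 2-u steps):
  M: 0.2720×0.47060972 = 0.128006
  M+2: 0.2720×0.43080056 + 0.7280×0.47060972 = 0.459782
  M+4: 0.2720×0.09858972 + 0.7280×0.43080056 = 0.340439
  M+6: 0.7280×0.09858972 = 0.071773
Scale to base peak (0.459782) = 100: 27.8 : 100.0 : 74.0 : 15.6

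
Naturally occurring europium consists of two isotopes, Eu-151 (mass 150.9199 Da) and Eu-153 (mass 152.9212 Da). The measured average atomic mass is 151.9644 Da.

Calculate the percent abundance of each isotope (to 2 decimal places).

Eu-151: 47.81%, Eu-153: 52.19%

Let x be the fractional abundance of Eu-151; then Eu-153 has abundance 1 − x.
150.9199·x + 152.9212·(1 − x) = 151.9644
(150.9199 − 152.9212)·x = 151.9644 − 152.9212
x = -0.9568 / -2.0013 = 0.47809 → 47.81% Eu-151, 52.19% Eu-153.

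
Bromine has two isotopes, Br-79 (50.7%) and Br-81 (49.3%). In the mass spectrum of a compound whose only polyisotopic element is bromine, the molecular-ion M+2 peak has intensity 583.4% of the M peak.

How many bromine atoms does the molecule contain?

For n independent Br atoms, I(M+2)/I(M) = n · (abundance Br-81) / (abundance Br-79) = n · 0.493/0.507.
n = 5.834 × 0.507/0.493 = 6.00 ≈ 6

6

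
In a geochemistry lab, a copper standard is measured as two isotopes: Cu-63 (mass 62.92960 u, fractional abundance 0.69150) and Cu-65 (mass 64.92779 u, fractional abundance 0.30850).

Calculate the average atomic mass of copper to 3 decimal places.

The abundance-weighted mean is 0.69150 × 62.92960 + 0.30850 × 64.92779
= 43.515818 + 20.030223 = 63.546041 u

63.546 u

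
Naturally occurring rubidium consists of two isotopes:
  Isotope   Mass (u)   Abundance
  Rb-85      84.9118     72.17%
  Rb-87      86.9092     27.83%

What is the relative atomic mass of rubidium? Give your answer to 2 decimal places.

Average mass = Σ (abundance × isotope mass) = 0.7217 × 84.9118 + 0.2783 × 86.9092
= 61.28085 + 24.18683 = 85.46768 u

85.47 u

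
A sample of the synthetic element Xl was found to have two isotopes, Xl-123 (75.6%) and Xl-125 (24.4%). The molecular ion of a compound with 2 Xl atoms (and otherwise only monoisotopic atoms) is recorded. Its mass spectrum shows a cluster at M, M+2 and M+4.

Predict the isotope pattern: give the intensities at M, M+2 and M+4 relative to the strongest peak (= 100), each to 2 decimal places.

100.00 : 64.55 : 10.42

Expanding (0.756 + 0.244)^2:
P(M) = 0.756^2 = 0.571536
P(M+2) = 2 × 0.756^1 × 0.244^1 = 0.368928
P(M+4) = 0.244^2 = 0.059536
The M peak is largest (0.571536); scaling to 100 gives 100.00 : 64.55 : 10.42.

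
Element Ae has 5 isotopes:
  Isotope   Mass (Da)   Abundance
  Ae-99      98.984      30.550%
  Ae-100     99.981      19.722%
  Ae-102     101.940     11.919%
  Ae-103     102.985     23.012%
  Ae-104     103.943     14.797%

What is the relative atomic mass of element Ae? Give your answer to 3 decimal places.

101.187 Da

Ar = Σ fᵢ·mᵢ = 0.30550 × 98.984 + 0.19722 × 99.981 + 0.11919 × 101.940 + 0.23012 × 102.985 + 0.14797 × 103.943
= 30.2396 + 19.7183 + 12.1502 + 23.6989 + 15.3804 = 101.1874 Da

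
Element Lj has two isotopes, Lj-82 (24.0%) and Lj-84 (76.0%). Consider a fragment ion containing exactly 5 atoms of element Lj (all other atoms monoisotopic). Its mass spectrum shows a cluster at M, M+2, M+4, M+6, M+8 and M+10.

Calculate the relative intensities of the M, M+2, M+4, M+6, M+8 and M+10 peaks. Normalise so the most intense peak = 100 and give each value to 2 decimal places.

The 5 Lj atoms are independent, so intensities follow the terms of (0.240 + 0.760)^5.
P(M) = 0.240^5 = 0.000796
P(M+2) = 5 × 0.240^4 × 0.760^1 = 0.012607
P(M+4) = 10 × 0.240^3 × 0.760^2 = 0.079847
P(M+6) = 10 × 0.240^2 × 0.760^3 = 0.252850
P(M+8) = 5 × 0.240^1 × 0.760^4 = 0.400346
P(M+10) = 0.760^5 = 0.253553
The M+8 peak is largest (0.400346); scaling to 100 gives 0.20 : 3.15 : 19.94 : 63.16 : 100.00 : 63.33.

0.20 : 3.15 : 19.94 : 63.16 : 100.00 : 63.33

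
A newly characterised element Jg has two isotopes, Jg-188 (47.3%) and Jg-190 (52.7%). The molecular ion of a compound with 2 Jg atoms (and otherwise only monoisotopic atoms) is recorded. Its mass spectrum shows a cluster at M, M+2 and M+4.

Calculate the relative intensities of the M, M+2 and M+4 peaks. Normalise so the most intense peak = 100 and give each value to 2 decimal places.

Expanding (0.473 + 0.527)^2:
P(M) = 0.473^2 = 0.223729
P(M+2) = 2 × 0.473^1 × 0.527^1 = 0.498542
P(M+4) = 0.527^2 = 0.277729
The M+2 peak is largest (0.498542); scaling to 100 gives 44.88 : 100.00 : 55.71.

44.88 : 100.00 : 55.71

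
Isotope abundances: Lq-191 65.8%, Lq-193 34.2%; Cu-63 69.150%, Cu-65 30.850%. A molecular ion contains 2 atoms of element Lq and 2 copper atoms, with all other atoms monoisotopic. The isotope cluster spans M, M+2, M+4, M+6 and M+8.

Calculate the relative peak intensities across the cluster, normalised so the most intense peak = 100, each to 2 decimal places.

51.77 : 100.00 : 72.30 : 23.19 : 2.78

Element Lq pattern (n=2): 0.432964 : 0.450072 : 0.116964
Copper pattern (n=2): 0.47817225 : 0.4266555 : 0.09517225
Convolve the two distributions (both contribute in 2-u steps):
  M: 0.432964×0.47817225 = 0.207031
  M+2: 0.432964×0.4266555 + 0.450072×0.47817225 = 0.399938
  M+4: 0.432964×0.09517225 + 0.450072×0.4266555 + 0.116964×0.47817225 = 0.289161
  M+6: 0.450072×0.09517225 + 0.116964×0.4266555 = 0.092738
  M+8: 0.116964×0.09517225 = 0.011132
Scale to base peak (0.399938) = 100: 51.77 : 100.00 : 72.30 : 23.19 : 2.78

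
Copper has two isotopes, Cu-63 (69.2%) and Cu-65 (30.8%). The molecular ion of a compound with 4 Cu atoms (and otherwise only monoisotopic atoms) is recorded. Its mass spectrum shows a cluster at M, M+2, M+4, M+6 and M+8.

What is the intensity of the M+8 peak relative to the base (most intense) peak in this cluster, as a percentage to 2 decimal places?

2.20%

(0.692 + 0.308)^4 gives M 0.2293, M+2 0.4083, M+4 0.2726, M+6 0.0809, M+8 0.0090; the largest is M+2.
P(M+2) = C(4,1) × 0.692^3 × 0.308^1 = 4 × 0.33137389 × 0.3080 = 0.408253 (base)
P(M+8) = C(4,4) × 0.692^0 × 0.308^4 = 1 × 1.0000 × 0.00899918 = 0.008999
Relative intensity = 0.008999 / 0.408253 × 100 = 2.20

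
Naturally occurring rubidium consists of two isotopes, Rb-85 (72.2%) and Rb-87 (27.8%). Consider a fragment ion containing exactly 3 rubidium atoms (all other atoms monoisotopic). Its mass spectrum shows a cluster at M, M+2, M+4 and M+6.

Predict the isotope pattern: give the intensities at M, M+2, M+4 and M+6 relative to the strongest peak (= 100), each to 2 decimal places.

86.57 : 100.00 : 38.50 : 4.94

The 3 Rb atoms are independent, so intensities follow the terms of (0.722 + 0.278)^3.
P(M) = 0.722^3 = 0.376367
P(M+2) = 3 × 0.722^2 × 0.278^1 = 0.434751
P(M+4) = 3 × 0.722^1 × 0.278^2 = 0.167397
P(M+6) = 0.278^3 = 0.021485
The M+2 peak is largest (0.434751); scaling to 100 gives 86.57 : 100.00 : 38.50 : 4.94.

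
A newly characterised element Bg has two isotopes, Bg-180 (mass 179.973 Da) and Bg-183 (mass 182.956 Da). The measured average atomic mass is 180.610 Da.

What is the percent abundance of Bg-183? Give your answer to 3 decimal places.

Writing the weighted mean with unknown fraction x of Bg-180:
179.973·x + 182.956·(1 − x) = 180.610
(179.973 − 182.956)·x = 180.610 − 182.956
x = -2.346 / -2.983 = 0.78646 → 78.646% Bg-180, 21.354% Bg-183.

21.354%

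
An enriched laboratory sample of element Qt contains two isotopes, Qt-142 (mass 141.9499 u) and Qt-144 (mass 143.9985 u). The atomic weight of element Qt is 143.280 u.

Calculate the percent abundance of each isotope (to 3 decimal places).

With x = fraction of Qt-142 (so Qt-144 is 1 − x):
141.9499·x + 143.9985·(1 − x) = 143.280
(141.9499 − 143.9985)·x = 143.280 − 143.9985
x = -0.7185 / -2.0486 = 0.35073 → 35.073% Qt-142, 64.927% Qt-144.

Qt-142: 35.073%, Qt-144: 64.927%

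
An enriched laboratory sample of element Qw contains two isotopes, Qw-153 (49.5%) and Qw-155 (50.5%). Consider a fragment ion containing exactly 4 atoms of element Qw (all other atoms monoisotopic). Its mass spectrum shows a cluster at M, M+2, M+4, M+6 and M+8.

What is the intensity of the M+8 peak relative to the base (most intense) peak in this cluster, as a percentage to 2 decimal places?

17.35%

Term probabilities: M 0.0600, M+2 0.2450, M+4 0.3749, M+6 0.2550, M+8 0.0650. Base peak = M+4.
P(M+4) = C(4,2) × 0.495^2 × 0.505^2 = 6 × 0.245025 × 0.255025 = 0.374925 (base)
P(M+8) = C(4,4) × 0.495^0 × 0.505^4 = 1 × 1.0000 × 0.06503775 = 0.065038
Relative intensity = 0.065038 / 0.374925 × 100 = 17.35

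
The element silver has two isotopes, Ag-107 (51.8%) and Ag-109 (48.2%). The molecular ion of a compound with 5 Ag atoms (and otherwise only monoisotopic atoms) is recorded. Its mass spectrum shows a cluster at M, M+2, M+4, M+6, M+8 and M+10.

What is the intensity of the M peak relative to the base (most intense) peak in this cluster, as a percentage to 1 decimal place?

11.5%

Binomial terms of (0.518 + 0.482)^5: M 0.0373, M+2 0.1735, M+4 0.3229, M+6 0.3005, M+8 0.1398, M+10 0.0260 → M+4 is the base peak.
P(M+4) = C(5,2) × 0.518^3 × 0.482^2 = 10 × 0.13899183 × 0.232324 = 0.322911 (base)
P(M) = C(5,0) × 0.518^5 × 0.482^0 = 1 × 0.03729484 × 1.0000 = 0.037295
Relative intensity = 0.037295 / 0.322911 × 100 = 11.5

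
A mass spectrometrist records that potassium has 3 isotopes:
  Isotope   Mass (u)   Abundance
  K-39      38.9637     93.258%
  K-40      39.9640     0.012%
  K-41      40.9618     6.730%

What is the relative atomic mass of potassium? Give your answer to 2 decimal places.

The abundance-weighted mean is 0.93258 × 38.9637 + 0.00012 × 39.9640 + 0.06730 × 40.9618
= 36.33677 + 0.00480 + 2.75673 = 39.09830 u

39.10 u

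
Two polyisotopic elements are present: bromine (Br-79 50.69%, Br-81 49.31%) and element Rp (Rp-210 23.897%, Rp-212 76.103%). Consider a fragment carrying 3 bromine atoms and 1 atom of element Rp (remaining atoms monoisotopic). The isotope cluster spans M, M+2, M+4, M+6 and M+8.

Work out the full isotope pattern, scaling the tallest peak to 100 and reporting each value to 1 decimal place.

8.2 : 50.3 : 100.0 : 82.1 : 24.2

Bromine pattern (n=3): 0.13024674 : 0.3801026 : 0.36975457 : 0.11989609
Element Rp pattern (n=1): 0.23897 : 0.76103
Convolve the two distributions (both contribute in 2-u steps):
  M: 0.13024674×0.23897 = 0.031125
  M+2: 0.13024674×0.76103 + 0.3801026×0.23897 = 0.189955
  M+4: 0.3801026×0.76103 + 0.36975457×0.23897 = 0.377630
  M+6: 0.36975457×0.76103 + 0.11989609×0.23897 = 0.310046
  M+8: 0.11989609×0.76103 = 0.091245
Scale to base peak (0.377630) = 100: 8.2 : 50.3 : 100.0 : 82.1 : 24.2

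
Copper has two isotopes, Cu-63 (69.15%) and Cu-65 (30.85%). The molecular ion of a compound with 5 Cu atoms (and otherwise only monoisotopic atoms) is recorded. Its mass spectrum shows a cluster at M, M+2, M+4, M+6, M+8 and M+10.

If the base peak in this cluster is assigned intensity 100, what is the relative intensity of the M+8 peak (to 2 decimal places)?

Term probabilities: M 0.1581, M+2 0.3527, M+4 0.3147, M+6 0.1404, M+8 0.0313, M+10 0.0028. Base peak = M+2.
P(M+2) = C(5,1) × 0.6915^4 × 0.3085^1 = 5 × 0.2286487 × 0.3085 = 0.352691 (base)
P(M+8) = C(5,4) × 0.6915^1 × 0.3085^4 = 5 × 0.6915 × 0.00905776 = 0.031317
Relative intensity = 0.031317 / 0.352691 × 100 = 8.88

8.88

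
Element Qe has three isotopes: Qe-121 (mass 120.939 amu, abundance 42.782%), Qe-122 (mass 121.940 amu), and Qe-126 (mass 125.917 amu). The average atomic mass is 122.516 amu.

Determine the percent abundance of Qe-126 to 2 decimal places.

25.25%

The remaining 57.218% is split between Qe-122 (fraction x) and Qe-126 (fraction 0.57218 − x).
Substituting: 121.940x + 125.917(0.57218 − x) = 70.77587702
(121.940 − 125.917)x = -1.27131204  ⇒  x = 0.31967, y = 0.25251
Qe-122: 31.97%, Qe-126: 25.25%.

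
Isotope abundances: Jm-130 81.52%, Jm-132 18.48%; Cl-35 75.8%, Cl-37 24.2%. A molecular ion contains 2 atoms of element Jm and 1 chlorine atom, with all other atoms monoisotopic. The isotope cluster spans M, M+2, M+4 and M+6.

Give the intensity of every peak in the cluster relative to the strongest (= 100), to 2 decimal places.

Element Jm pattern (n=2): 0.66455104 : 0.30129792 : 0.03415104
Chlorine pattern (n=1): 0.7580 : 0.2420
Convolve the two distributions (both contribute in 2-u steps):
  M: 0.66455104×0.7580 = 0.503730
  M+2: 0.66455104×0.2420 + 0.30129792×0.7580 = 0.389205
  M+4: 0.30129792×0.2420 + 0.03415104×0.7580 = 0.098801
  M+6: 0.03415104×0.2420 = 0.008265
Scale to base peak (0.503730) = 100: 100.00 : 77.26 : 19.61 : 1.64

100.00 : 77.26 : 19.61 : 1.64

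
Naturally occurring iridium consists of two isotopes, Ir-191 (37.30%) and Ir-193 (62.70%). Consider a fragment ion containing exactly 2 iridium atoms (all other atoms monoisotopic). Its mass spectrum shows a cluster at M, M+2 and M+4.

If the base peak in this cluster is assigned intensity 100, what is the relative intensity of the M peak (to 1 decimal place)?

(0.3730 + 0.6270)^2 gives M 0.1391, M+2 0.4677, M+4 0.3931; the largest is M+2.
P(M+2) = C(2,1) × 0.3730^1 × 0.6270^1 = 2 × 0.3730 × 0.6270 = 0.467742 (base)
P(M) = C(2,0) × 0.3730^2 × 0.6270^0 = 1 × 0.139129 × 1.0000 = 0.139129
Relative intensity = 0.139129 / 0.467742 × 100 = 29.7

29.7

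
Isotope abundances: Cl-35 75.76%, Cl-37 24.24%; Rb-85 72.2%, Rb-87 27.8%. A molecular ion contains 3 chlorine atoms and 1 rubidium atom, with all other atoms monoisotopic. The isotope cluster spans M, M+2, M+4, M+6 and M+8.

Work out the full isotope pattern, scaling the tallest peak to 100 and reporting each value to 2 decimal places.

74.35 : 100.00 : 50.32 : 11.23 : 0.94

Chlorine pattern (n=3): 0.4348304 : 0.41738208 : 0.13354464 : 0.01424288
Rubidium pattern (n=1): 0.7220 : 0.2780
Convolve the two distributions (both contribute in 2-u steps):
  M: 0.4348304×0.7220 = 0.313948
  M+2: 0.4348304×0.2780 + 0.41738208×0.7220 = 0.422233
  M+4: 0.41738208×0.2780 + 0.13354464×0.7220 = 0.212451
  M+6: 0.13354464×0.2780 + 0.01424288×0.7220 = 0.047409
  M+8: 0.01424288×0.2780 = 0.003960
Scale to base peak (0.422233) = 100: 74.35 : 100.00 : 50.32 : 11.23 : 0.94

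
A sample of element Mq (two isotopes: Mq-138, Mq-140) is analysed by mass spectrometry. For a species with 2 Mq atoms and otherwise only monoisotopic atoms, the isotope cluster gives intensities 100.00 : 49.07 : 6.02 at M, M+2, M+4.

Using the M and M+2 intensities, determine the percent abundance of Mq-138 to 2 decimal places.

80.30%

Let p = fractional abundance of Mq-138. I(M+2)/I(M) = [C(2,1)·p^1·(1−p)] / p^2 = 2·(1−p)/p = 49.07/100.00 = 0.4907
(1−p)/p = 0.4907/2 = 0.2454  ⇒  p = 1/(1 + 0.2454) = 0.8030
Mq-138: 80.30%, Mq-140: 19.70%.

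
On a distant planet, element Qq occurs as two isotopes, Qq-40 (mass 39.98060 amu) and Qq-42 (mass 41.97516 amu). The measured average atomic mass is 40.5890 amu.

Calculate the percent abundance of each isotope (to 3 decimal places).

Writing the weighted mean with unknown fraction x of Qq-40:
39.98060·x + 41.97516·(1 − x) = 40.5890
(39.98060 − 41.97516)·x = 40.5890 − 41.97516
x = -1.38616 / -1.99456 = 0.69497 → 69.497% Qq-40, 30.503% Qq-42.

Qq-40: 69.497%, Qq-42: 30.503%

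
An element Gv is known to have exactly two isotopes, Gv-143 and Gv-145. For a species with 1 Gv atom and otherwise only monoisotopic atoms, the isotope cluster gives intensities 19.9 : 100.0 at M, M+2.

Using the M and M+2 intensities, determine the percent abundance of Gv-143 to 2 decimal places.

If p is the fraction of Gv that is Gv-143, then I(M+2)/I(M) = [C(1,1)·p^0·(1−p)] / p^1 = 1·(1−p)/p = 100.0/19.9 = 5.0251
(1−p)/p = 5.0251/1 = 5.0251  ⇒  p = 1/(1 + 5.0251) = 0.1660
Gv-143: 16.60%, Gv-145: 83.40%.

16.60%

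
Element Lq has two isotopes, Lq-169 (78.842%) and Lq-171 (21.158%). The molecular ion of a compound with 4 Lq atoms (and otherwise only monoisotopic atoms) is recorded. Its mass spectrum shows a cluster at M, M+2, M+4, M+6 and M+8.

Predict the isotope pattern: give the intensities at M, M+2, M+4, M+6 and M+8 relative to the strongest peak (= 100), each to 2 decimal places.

Each Lq atom is independently Lq-169 (p = 0.78842) or Lq-171 (q = 0.21158); the cluster is the binomial expansion (p + q)^4.
P(M) = 0.78842^4 = 0.386394
P(M+2) = 4 × 0.78842^3 × 0.21158^1 = 0.414770
P(M+4) = 6 × 0.78842^2 × 0.21158^2 = 0.166961
P(M+6) = 4 × 0.78842^1 × 0.21158^3 = 0.029870
P(M+8) = 0.21158^4 = 0.002004
The M+2 peak is largest (0.414770); scaling to 100 gives 93.16 : 100.00 : 40.25 : 7.20 : 0.48.

93.16 : 100.00 : 40.25 : 7.20 : 0.48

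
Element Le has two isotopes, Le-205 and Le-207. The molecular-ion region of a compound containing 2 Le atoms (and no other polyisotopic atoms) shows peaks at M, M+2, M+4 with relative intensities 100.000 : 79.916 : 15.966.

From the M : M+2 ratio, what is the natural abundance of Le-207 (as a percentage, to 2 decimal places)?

Write p for the Le-205 fraction. I(M+2)/I(M) = [C(2,1)·p^1·(1−p)] / p^2 = 2·(1−p)/p = 79.916/100.000 = 0.7992
(1−p)/p = 0.7992/2 = 0.3996  ⇒  p = 1/(1 + 0.3996) = 0.7145
Le-205: 71.45%, Le-207: 28.55%.

28.55%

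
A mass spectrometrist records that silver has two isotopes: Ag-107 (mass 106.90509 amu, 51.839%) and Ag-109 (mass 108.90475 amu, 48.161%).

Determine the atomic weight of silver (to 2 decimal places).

107.87 amu

Weight each isotope mass by its fractional abundance: 0.51839 × 106.90509 + 0.48161 × 108.90475
= 55.418530 + 52.449617 = 107.868147 amu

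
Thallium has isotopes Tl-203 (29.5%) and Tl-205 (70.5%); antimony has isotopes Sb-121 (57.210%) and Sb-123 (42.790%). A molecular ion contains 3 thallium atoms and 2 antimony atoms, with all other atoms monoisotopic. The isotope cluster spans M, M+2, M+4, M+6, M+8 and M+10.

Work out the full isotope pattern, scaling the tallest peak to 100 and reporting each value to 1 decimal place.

2.3 : 20.0 : 65.6 : 100.0 : 69.3 : 17.6

Thallium pattern (n=3): 0.02567237 : 0.18405787 : 0.43986713 : 0.35040263
Antimony pattern (n=2): 0.32729841 : 0.48960318 : 0.18309841
Convolve the two distributions (both contribute in 2-u steps):
  M: 0.02567237×0.32729841 = 0.008403
  M+2: 0.02567237×0.48960318 + 0.18405787×0.32729841 = 0.072811
  M+4: 0.02567237×0.18309841 + 0.18405787×0.48960318 + 0.43986713×0.32729841 = 0.238784
  M+6: 0.18405787×0.18309841 + 0.43986713×0.48960318 + 0.35040263×0.32729841 = 0.363747
  M+8: 0.43986713×0.18309841 + 0.35040263×0.48960318 = 0.252097
  M+10: 0.35040263×0.18309841 = 0.064158
Scale to base peak (0.363747) = 100: 2.3 : 20.0 : 65.6 : 100.0 : 69.3 : 17.6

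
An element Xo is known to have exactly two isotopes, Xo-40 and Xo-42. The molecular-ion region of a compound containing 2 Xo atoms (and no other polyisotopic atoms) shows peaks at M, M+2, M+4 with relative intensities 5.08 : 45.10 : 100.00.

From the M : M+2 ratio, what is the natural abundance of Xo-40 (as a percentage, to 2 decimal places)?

If p is the fraction of Xo that is Xo-40, then I(M+2)/I(M) = [C(2,1)·p^1·(1−p)] / p^2 = 2·(1−p)/p = 45.10/5.08 = 8.8780
(1−p)/p = 8.8780/2 = 4.4390  ⇒  p = 1/(1 + 4.4390) = 0.1839
Xo-40: 18.39%, Xo-42: 81.61%.

18.39%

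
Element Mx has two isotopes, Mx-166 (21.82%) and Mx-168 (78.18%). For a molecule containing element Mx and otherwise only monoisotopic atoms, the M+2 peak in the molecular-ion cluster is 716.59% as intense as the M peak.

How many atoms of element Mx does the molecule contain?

For n independent Mx atoms, I(M+2)/I(M) = n · (abundance Mx-168) / (abundance Mx-166) = n · 0.7818/0.2182.
n = 7.1659 × 0.2182/0.7818 = 2.00 ≈ 2

2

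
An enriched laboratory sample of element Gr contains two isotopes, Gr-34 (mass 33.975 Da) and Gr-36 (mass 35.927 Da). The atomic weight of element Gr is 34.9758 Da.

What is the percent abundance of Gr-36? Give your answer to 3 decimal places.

Let x be the fractional abundance of Gr-34; then Gr-36 has abundance 1 − x.
33.975·x + 35.927·(1 − x) = 34.9758
(33.975 − 35.927)·x = 34.9758 − 35.927
x = -0.9512 / -1.952 = 0.48730 → 48.730% Gr-34, 51.270% Gr-36.

51.270%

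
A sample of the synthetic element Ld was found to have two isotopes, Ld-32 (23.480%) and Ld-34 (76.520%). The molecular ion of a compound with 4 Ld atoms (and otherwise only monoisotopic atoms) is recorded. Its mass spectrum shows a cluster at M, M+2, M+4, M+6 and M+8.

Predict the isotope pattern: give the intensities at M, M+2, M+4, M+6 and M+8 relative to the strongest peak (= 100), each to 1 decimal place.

The 4 Ld atoms are independent, so intensities follow the terms of (0.23480 + 0.76520)^4.
P(M) = 0.23480^4 = 0.003039
P(M+2) = 4 × 0.23480^3 × 0.76520^1 = 0.039621
P(M+4) = 6 × 0.23480^2 × 0.76520^2 = 0.193686
P(M+6) = 4 × 0.23480^1 × 0.76520^3 = 0.420807
P(M+8) = 0.76520^4 = 0.342847
The M+6 peak is largest (0.420807); scaling to 100 gives 0.7 : 9.4 : 46.0 : 100.0 : 81.5.

0.7 : 9.4 : 46.0 : 100.0 : 81.5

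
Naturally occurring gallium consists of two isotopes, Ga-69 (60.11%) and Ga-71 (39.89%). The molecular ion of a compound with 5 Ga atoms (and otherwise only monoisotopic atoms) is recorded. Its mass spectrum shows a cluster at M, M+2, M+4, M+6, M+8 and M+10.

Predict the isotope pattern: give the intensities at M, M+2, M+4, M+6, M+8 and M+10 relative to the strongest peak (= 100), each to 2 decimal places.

Each Ga atom is independently Ga-69 (p = 0.6011) or Ga-71 (q = 0.3989); the cluster is the binomial expansion (p + q)^5.
P(M) = 0.6011^5 = 0.078475
P(M+2) = 5 × 0.6011^4 × 0.3989^1 = 0.260388
P(M+4) = 10 × 0.6011^3 × 0.3989^2 = 0.345596
P(M+6) = 10 × 0.6011^2 × 0.3989^3 = 0.229343
P(M+8) = 5 × 0.6011^1 × 0.3989^4 = 0.076098
P(M+10) = 0.3989^5 = 0.010100
The M+4 peak is largest (0.345596); scaling to 100 gives 22.71 : 75.34 : 100.00 : 66.36 : 22.02 : 2.92.

22.71 : 75.34 : 100.00 : 66.36 : 22.02 : 2.92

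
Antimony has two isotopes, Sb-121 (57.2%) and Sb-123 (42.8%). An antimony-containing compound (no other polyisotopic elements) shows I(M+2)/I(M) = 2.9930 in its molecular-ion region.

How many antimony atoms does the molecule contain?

4

With n Sb atoms, P(M+2)/P(M) = C(n,1)·p^(n−1)q / p^n = n·q/p = n · 0.428/0.572.
n = 2.9930 × 0.572/0.428 = 4.00 ≈ 4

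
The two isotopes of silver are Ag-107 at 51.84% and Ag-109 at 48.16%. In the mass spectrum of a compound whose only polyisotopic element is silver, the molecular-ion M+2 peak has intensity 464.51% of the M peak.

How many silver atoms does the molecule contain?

5

The M+2/M ratio from n Ag atoms is n · q/p = n · 0.4816/0.5184.
n = 4.6451 × 0.5184/0.4816 = 5.00 ≈ 5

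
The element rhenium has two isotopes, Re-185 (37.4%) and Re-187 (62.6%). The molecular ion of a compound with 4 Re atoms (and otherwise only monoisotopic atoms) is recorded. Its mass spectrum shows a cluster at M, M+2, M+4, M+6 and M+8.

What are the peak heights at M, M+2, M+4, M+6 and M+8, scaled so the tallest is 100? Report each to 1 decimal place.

5.3 : 35.7 : 89.6 : 100.0 : 41.8

Each Re atom is independently Re-185 (p = 0.374) or Re-187 (q = 0.626); the cluster is the binomial expansion (p + q)^4.
P(M) = 0.374^4 = 0.019565
P(M+2) = 4 × 0.374^3 × 0.626^1 = 0.130993
P(M+4) = 6 × 0.374^2 × 0.626^2 = 0.328884
P(M+6) = 4 × 0.374^1 × 0.626^3 = 0.366990
P(M+8) = 0.626^4 = 0.153567
The M+6 peak is largest (0.366990); scaling to 100 gives 5.3 : 35.7 : 89.6 : 100.0 : 41.8.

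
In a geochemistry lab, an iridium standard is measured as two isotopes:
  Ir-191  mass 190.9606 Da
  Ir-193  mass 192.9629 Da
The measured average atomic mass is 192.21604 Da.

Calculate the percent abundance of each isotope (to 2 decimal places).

Writing the weighted mean with unknown fraction x of Ir-191:
190.9606·x + 192.9629·(1 − x) = 192.21604
(190.9606 − 192.9629)·x = 192.21604 − 192.9629
x = -0.74686 / -2.0023 = 0.37300 → 37.30% Ir-191, 62.70% Ir-193.

Ir-191: 37.30%, Ir-193: 62.70%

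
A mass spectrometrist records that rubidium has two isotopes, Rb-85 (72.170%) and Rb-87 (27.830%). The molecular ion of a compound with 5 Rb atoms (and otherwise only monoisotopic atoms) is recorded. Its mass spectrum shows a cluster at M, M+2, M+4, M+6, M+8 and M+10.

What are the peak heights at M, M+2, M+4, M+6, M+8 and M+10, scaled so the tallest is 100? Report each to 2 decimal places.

51.86 : 100.00 : 77.12 : 29.74 : 5.73 : 0.44

The 5 Rb atoms are independent, so intensities follow the terms of (0.72170 + 0.27830)^5.
P(M) = 0.72170^5 = 0.195787
P(M+2) = 5 × 0.72170^4 × 0.27830^1 = 0.377494
P(M+4) = 10 × 0.72170^3 × 0.27830^2 = 0.291136
P(M+6) = 10 × 0.72170^2 × 0.27830^3 = 0.112267
P(M+8) = 5 × 0.72170^1 × 0.27830^4 = 0.021646
P(M+10) = 0.27830^5 = 0.001669
The M+2 peak is largest (0.377494); scaling to 100 gives 51.86 : 100.00 : 77.12 : 29.74 : 5.73 : 0.44.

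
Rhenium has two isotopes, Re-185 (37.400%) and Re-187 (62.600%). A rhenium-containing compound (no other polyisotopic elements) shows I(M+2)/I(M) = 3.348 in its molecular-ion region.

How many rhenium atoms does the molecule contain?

2

For n independent Re atoms, I(M+2)/I(M) = n · (abundance Re-187) / (abundance Re-185) = n · 0.62600/0.37400.
n = 3.348 × 0.37400/0.62600 = 2.00 ≈ 2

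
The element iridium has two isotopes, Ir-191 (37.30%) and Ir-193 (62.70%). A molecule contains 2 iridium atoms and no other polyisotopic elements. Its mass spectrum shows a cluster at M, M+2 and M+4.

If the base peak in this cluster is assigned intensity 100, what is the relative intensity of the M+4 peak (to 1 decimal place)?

84.0

(0.3730 + 0.6270)^2 gives M 0.1391, M+2 0.4677, M+4 0.3931; the largest is M+2.
P(M+2) = C(2,1) × 0.3730^1 × 0.6270^1 = 2 × 0.3730 × 0.6270 = 0.467742 (base)
P(M+4) = C(2,2) × 0.3730^0 × 0.6270^2 = 1 × 1.0000 × 0.393129 = 0.393129
Relative intensity = 0.393129 / 0.467742 × 100 = 84.0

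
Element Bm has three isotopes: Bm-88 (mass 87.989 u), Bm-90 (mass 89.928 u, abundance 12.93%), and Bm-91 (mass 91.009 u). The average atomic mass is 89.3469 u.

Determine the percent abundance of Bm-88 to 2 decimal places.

Let x and y be the fractions of Bm-88 and Bm-91. Then x + y = 1 − 0.1293 = 0.8707 and 87.989x + 91.009y = 89.3469 − 0.1293×89.928 = 77.7192096.
Substituting: 87.989x + 91.009(0.8707 − x) = 77.7192096
(87.989 − 91.009)x = -1.5223267  ⇒  x = 0.50408, y = 0.36662
Bm-88: 50.41%, Bm-91: 36.66%.

50.41%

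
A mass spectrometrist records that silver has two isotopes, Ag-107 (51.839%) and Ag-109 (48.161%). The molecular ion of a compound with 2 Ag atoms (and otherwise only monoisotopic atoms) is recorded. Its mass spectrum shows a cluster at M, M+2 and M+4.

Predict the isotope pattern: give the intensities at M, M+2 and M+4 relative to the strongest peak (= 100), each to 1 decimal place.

53.8 : 100.0 : 46.5

The 2 Ag atoms are independent, so intensities follow the terms of (0.51839 + 0.48161)^2.
P(M) = 0.51839^2 = 0.268728
P(M+2) = 2 × 0.51839^1 × 0.48161^1 = 0.499324
P(M+4) = 0.48161^2 = 0.231948
The M+2 peak is largest (0.499324); scaling to 100 gives 53.8 : 100.0 : 46.5.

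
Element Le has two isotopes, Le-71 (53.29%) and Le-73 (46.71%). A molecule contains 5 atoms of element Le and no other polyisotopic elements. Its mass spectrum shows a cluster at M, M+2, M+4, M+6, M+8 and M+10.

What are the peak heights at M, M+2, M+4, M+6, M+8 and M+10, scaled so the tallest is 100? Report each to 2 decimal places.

Each Le atom is independently Le-71 (p = 0.5329) or Le-73 (q = 0.4671); the cluster is the binomial expansion (p + q)^5.
P(M) = 0.5329^5 = 0.042976
P(M+2) = 5 × 0.5329^4 × 0.4671^1 = 0.188349
P(M+4) = 10 × 0.5329^3 × 0.4671^2 = 0.330185
P(M+6) = 10 × 0.5329^2 × 0.4671^3 = 0.289415
P(M+8) = 5 × 0.5329^1 × 0.4671^4 = 0.126840
P(M+10) = 0.4671^5 = 0.022236
The M+4 peak is largest (0.330185); scaling to 100 gives 13.02 : 57.04 : 100.00 : 87.65 : 38.41 : 6.73.

13.02 : 57.04 : 100.00 : 87.65 : 38.41 : 6.73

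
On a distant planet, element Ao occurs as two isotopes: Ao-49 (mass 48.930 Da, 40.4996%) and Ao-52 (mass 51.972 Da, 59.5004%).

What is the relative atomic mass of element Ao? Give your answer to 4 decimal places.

The abundance-weighted mean is 0.404996 × 48.930 + 0.595004 × 51.972
= 19.81645 + 30.92355 = 50.74000 Da

50.7400 Da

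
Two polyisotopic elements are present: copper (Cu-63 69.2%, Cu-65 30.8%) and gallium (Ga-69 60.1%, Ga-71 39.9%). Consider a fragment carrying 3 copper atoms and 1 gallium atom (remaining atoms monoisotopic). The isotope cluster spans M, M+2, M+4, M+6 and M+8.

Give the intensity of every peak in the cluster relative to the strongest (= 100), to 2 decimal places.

Copper pattern (n=3): 0.33137389 : 0.44247034 : 0.19693766 : 0.02921811
Gallium pattern (n=1): 0.6010 : 0.3990
Convolve the two distributions (both contribute in 2-u steps):
  M: 0.33137389×0.6010 = 0.199156
  M+2: 0.33137389×0.3990 + 0.44247034×0.6010 = 0.398143
  M+4: 0.44247034×0.3990 + 0.19693766×0.6010 = 0.294905
  M+6: 0.19693766×0.3990 + 0.02921811×0.6010 = 0.096138
  M+8: 0.02921811×0.3990 = 0.011658
Scale to base peak (0.398143) = 100: 50.02 : 100.00 : 74.07 : 24.15 : 2.93

50.02 : 100.00 : 74.07 : 24.15 : 2.93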